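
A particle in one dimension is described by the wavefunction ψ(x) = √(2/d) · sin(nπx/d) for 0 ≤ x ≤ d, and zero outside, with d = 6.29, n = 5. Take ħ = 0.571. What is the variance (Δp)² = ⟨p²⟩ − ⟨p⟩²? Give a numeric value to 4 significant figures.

2.033

Compute ⟨p⟩ and ⟨p²⟩ separately; (Δp)² = ⟨p²⟩ − ⟨p⟩².
d/dx sin(nπx/d) = (nπ/d)·cos(nπx/d) and d²/dx² sin(nπx/d) = −(nπ/d)²·sin(nπx/d); on 0 ≤ x ≤ d, ∫sin²(nπx/d) dx = d/2 and ∫sin(nπx/d)·cos(nπx/d) dx = 0.
⟨p⟩ = 0.0000 and ⟨p²⟩ = 2.0333.
(Δp)² = 2.0333 − (0.0000)² = 2.0333.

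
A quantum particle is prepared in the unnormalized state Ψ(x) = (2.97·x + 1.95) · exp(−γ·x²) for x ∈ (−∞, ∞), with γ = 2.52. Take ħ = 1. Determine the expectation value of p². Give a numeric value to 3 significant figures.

3.46

p² Ψ = −ħ² d²Ψ/dx²; ⟨p²⟩ = −ħ² ∫ Ψ*·Ψ'' dx / ∫|Ψ|² dx.
Expand each integrand as polynomial × e^(−2γx²) and use ∫x^(2j)·e^(−2γx²) dx = (2j−1)!!/(4γ)^j · √(π/(2γ)), odd powers → 0; here √(π/(2γ)) = 0.78951. Differentiate with the product rule, d/dx e^(−γx²) = −2γx·e^(−γx²).
State is unnormalized: ∫|Ψ|² dx = 3.6930, and ∫Ψ*·(−ħ² Ψ'') dx = 12.789, so ⟨p²⟩ = 12.789 / 3.6930.
⟨p²⟩ = 3.4629.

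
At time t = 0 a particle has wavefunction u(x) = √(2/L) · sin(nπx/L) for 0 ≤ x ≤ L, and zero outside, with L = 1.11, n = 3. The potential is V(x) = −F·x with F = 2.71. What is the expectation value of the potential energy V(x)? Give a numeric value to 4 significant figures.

⟨V⟩ = ∫ V(x)·|u|² dx.
With sin²θ = (1 − cos2θ)/2 on 0 ≤ x ≤ L: ∫sin²(nπx/L) dx = L/2, ∫x·sin²(nπx/L) dx = L²/4, ∫x²·sin²(nπx/L) dx = L³·(1/6 − 1/(4n²π²)); higher powers xᵏ the same way, integrating xᵏ·cos(2nπx/L) by parts.
⟨V⟩ = -1.5041.

-1.504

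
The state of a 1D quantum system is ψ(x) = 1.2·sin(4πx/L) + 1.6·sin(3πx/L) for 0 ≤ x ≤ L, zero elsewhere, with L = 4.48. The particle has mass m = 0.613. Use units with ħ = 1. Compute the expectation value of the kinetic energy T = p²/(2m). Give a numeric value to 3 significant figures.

T = −(ħ²/2m) d²/dx², so ⟨T⟩ = −(ħ²/2m) ∫ ψ*·ψ'' dx / ∫|ψ|² dx; with m = 0.613.
d²/dx² sin(jπx/L) = −(jπ/L)²·sin(jπx/L); on 0 ≤ x ≤ L, ∫sin²(jπx/L) dx = L/2 and ∫sin(jπx/L)·sin(lπx/L) dx = 0 for j ≠ l, so only diagonal terms survive in ∫|ψ|² and ∫ψ·ψ″; ∫ψ·ψ′ dx = [ψ²/2] between the walls = 0.
State is unnormalized: ∫|ψ|² dx = 8.9600, and ∫ψ*·(−ħ²/2m · ψ'') dx = 41.401, so ⟨T⟩ = 41.401 / 8.9600.
⟨T⟩ = 4.6207.

4.62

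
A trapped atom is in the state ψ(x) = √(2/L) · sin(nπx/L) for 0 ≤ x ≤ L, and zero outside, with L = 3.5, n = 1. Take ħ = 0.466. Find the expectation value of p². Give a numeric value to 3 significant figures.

p² ψ = −ħ² d²ψ/dx²; ⟨p²⟩ = −ħ² ∫ ψ*·ψ'' dx.
d/dx sin(nπx/L) = (nπ/L)·cos(nπx/L) and d²/dx² sin(nπx/L) = −(nπ/L)²·sin(nπx/L); on 0 ≤ x ≤ L, ∫sin²(nπx/L) dx = L/2 and ∫sin(nπx/L)·cos(nπx/L) dx = 0.
⟨p²⟩ = 0.17496.

0.175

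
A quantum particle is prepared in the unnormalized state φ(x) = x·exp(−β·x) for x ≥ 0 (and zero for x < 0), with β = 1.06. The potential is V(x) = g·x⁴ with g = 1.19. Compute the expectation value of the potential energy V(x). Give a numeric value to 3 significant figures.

⟨V⟩ = ∫ V(x)·|φ|² dx / ∫|φ|² dx.
Every integrand reduces to terms xʲ·e^(−2βx) on [0, ∞); use ∫₀^∞ xʲ·e^(−2βx) dx = j!/(2β)^(j+1).
State is unnormalized: ∫|φ|² dx = 0.20990, and ∫φ*·V(x)·φ dx = 4.4517, so ⟨V⟩ = 4.4517 / 0.20990.
⟨V⟩ = 21.208.

21.2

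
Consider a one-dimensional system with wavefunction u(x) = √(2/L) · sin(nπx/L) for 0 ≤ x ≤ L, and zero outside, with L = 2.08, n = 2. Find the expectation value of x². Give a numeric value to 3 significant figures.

1.39

⟨x²⟩ = ∫ x²·|u|² dx (integrals over the domain).
With sin²θ = (1 − cos2θ)/2 on 0 ≤ x ≤ L: ∫sin²(nπx/L) dx = L/2, ∫x·sin²(nπx/L) dx = L²/4, ∫x²·sin²(nπx/L) dx = L³·(1/6 − 1/(4n²π²)); higher powers xᵏ the same way, integrating xᵏ·cos(2nπx/L) by parts.
⟨x²⟩ = 1.3873.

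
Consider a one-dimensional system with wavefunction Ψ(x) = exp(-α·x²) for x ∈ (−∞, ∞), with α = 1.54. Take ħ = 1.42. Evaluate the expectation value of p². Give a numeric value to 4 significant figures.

3.105

p² Ψ = −ħ² d²Ψ/dx²; ⟨p²⟩ = −ħ² ∫ Ψ*·Ψ'' dx / ∫|Ψ|² dx.
Gaussian moments: ∫x^(2j)·e^(−2αx²) dx = (2j−1)!!/(4α)^j · √(π/(2α)), odd powers integrate to 0; here √(π/(2α)) = 1.0099. Derivatives: d/dx e^(−αx²) = −2αx·e^(−αx²), d²/dx² e^(−αx²) = (4α²x² − 2α)·e^(−αx²).
State is unnormalized: ∫|Ψ|² dx = 1.0099, and ∫Ψ*·(−ħ² Ψ'') dx = 3.1362, so ⟨p²⟩ = 3.1362 / 1.0099.
⟨p²⟩ = 3.1053.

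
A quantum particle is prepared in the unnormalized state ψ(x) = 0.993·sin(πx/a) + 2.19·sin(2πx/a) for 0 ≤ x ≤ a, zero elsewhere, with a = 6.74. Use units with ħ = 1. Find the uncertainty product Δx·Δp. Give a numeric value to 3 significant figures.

Δx = √(⟨x²⟩−⟨x⟩²), Δp = √(⟨p²⟩−⟨p⟩²).
On 0 ≤ x ≤ a (j ≠ l): ∫sin²(jπx/a) dx = a/2, ∫sin(jπx/a)·sin(lπx/a) dx = 0; diagonal moments ∫x·sin²(jπx/a) dx = a²/4, ∫x²·sin²(jπx/a) dx = a³·(1/6 − 1/(4j²π²)); cross terms ∫x·sin(jπx/a)·sin(lπx/a) dx = 0 for j + l even and −4jla²/(π²(j² − l²)²) for j + l odd, ∫x²·sin(jπx/a)·sin(lπx/a) dx = (−1)^(j+l)·4jla³/(π²(j² − l²)²); higher powers the same way via product-to-sum and parts. d²/dx² sin(jπx/a) = −(jπ/a)²·sin(jπx/a); on 0 ≤ x ≤ a, ∫sin²(jπx/a) dx = a/2 and ∫sin(jπx/a)·sin(lπx/a) dx = 0 for j ≠ l, so only diagonal terms survive in ∫|ψ|² and ∫ψ·ψ″; ∫ψ·ψ′ dx = [ψ²/2] between the walls = 0.
Normalization: ∫|ψ|² dx = 19.486.
⟨x⟩ = 2.4568, ⟨x²⟩ = 8.1178 ⇒ Δx = 1.4429.
⟨p⟩ = 0.0000, ⟨p²⟩ = 0.75789 ⇒ Δp = 0.87057.
Δx·Δp = 1.2562.

1.26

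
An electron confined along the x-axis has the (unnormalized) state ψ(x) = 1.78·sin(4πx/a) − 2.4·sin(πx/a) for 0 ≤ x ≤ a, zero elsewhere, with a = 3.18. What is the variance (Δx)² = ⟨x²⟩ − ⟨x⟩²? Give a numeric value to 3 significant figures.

Compute ⟨x⟩ and ⟨x²⟩ separately, then (Δx)² = ⟨x²⟩ − ⟨x⟩².
On 0 ≤ x ≤ a (j ≠ l): ∫sin²(jπx/a) dx = a/2, ∫sin(jπx/a)·sin(lπx/a) dx = 0; diagonal moments ∫x·sin²(jπx/a) dx = a²/4, ∫x²·sin²(jπx/a) dx = a³·(1/6 − 1/(4j²π²)); cross terms ∫x·sin(jπx/a)·sin(lπx/a) dx = 0 for j + l even and −4jla²/(π²(j² − l²)²) for j + l odd, ∫x²·sin(jπx/a)·sin(lπx/a) dx = (−1)^(j+l)·4jla³/(π²(j² − l²)²); higher powers the same way via product-to-sum and parts.
Normalization: ∫|ψ|² dx = 14.196.
⟨x⟩ = 1.6339 and ⟨x²⟩ = 3.1684.
(Δx)² = 3.1684 − (1.6339)² = 0.49891.

0.499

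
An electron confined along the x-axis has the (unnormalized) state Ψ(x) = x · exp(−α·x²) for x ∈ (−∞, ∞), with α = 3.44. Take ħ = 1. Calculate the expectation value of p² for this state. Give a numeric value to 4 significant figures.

10.32

p² Ψ = −ħ² d²Ψ/dx²; ⟨p²⟩ = −ħ² ∫ Ψ*·Ψ'' dx / ∫|Ψ|² dx.
Expand each integrand as polynomial × e^(−2αx²) and use ∫x^(2j)·e^(−2αx²) dx = (2j−1)!!/(4α)^j · √(π/(2α)), odd powers → 0; here √(π/(2α)) = 0.67574. Differentiate with the product rule, d/dx e^(−αx²) = −2αx·e^(−αx²).
State is unnormalized: ∫|Ψ|² dx = 0.049109, and ∫Ψ*·(−ħ² Ψ'') dx = 0.50681, so ⟨p²⟩ = 0.50681 / 0.049109.
⟨p²⟩ = 10.320.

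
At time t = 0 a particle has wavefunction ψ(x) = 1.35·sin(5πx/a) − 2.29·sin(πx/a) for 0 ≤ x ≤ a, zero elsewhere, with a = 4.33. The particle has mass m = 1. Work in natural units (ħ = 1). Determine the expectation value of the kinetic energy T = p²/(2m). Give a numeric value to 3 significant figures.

T = −(ħ²/2m) d²/dx², so ⟨T⟩ = −(ħ²/2m) ∫ ψ*·ψ'' dx / ∫|ψ|² dx; with m = 1.
d²/dx² sin(jπx/a) = −(jπ/a)²·sin(jπx/a); on 0 ≤ x ≤ a, ∫sin²(jπx/a) dx = a/2 and ∫sin(jπx/a)·sin(lπx/a) dx = 0 for j ≠ l, so only diagonal terms survive in ∫|ψ|² and ∫ψ·ψ″; ∫ψ·ψ′ dx = [ψ²/2] between the walls = 0.
State is unnormalized: ∫|ψ|² dx = 15.299, and ∫ψ*·(−ħ²/2m · ψ'') dx = 28.952, so ⟨T⟩ = 28.952 / 15.299.
⟨T⟩ = 1.8924.

1.89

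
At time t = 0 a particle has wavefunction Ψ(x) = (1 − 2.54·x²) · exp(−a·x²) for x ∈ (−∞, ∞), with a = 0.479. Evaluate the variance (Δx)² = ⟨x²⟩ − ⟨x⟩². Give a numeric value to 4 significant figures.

2.797

Compute ⟨x⟩ and ⟨x²⟩ separately, then (Δx)² = ⟨x²⟩ − ⟨x⟩².
Expand each integrand as polynomial × e^(−2ax²) and use ∫x^(2j)·e^(−2ax²) dx = (2j−1)!!/(4a)^j · √(π/(2a)), odd powers → 0; here √(π/(2a)) = 1.8109.
Normalization: ∫|Ψ|² dx = 6.5571.
⟨x⟩ = 0.0000 and ⟨x²⟩ = 2.7974.
(Δx)² = 2.7974 − (0.0000)² = 2.7974.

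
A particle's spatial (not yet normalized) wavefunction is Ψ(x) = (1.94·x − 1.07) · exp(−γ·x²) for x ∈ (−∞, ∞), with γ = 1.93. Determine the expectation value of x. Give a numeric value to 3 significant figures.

-0.329

⟨x⟩ = ∫ x·|Ψ|² dx / ∫|Ψ|² dx (integrals over the domain).
Expand each integrand as polynomial × e^(−2γx²) and use ∫x^(2j)·e^(−2γx²) dx = (2j−1)!!/(4γ)^j · √(π/(2γ)), odd powers → 0; here √(π/(2γ)) = 0.90216.
State is unnormalized: ∫|Ψ|² dx = 1.4727, and ∫Ψ*·x·Ψ dx = -0.48515, so ⟨x⟩ = -0.48515 / 1.4727.
⟨x⟩ = -0.32943.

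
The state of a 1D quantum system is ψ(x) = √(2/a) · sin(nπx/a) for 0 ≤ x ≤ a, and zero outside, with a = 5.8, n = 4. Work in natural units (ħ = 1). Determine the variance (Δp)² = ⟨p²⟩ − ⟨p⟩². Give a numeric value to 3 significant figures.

Compute ⟨p⟩ and ⟨p²⟩ separately; (Δp)² = ⟨p²⟩ − ⟨p⟩².
d/dx sin(nπx/a) = (nπ/a)·cos(nπx/a) and d²/dx² sin(nπx/a) = −(nπ/a)²·sin(nπx/a); on 0 ≤ x ≤ a, ∫sin²(nπx/a) dx = a/2 and ∫sin(nπx/a)·cos(nπx/a) dx = 0.
⟨p⟩ = 0.0000 and ⟨p²⟩ = 4.6942.
(Δp)² = 4.6942 − (0.0000)² = 4.6942.

4.69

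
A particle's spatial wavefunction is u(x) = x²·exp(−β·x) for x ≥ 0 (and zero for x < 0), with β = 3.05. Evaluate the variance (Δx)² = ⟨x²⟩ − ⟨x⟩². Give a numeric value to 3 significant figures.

0.134

Compute ⟨x⟩ and ⟨x²⟩ separately, then (Δx)² = ⟨x²⟩ − ⟨x⟩².
Every integrand reduces to terms xʲ·e^(−2βx) on [0, ∞); use ∫₀^∞ xʲ·e^(−2βx) dx = j!/(2β)^(j+1).
Normalization: ∫|u|² dx = 0.0028416.
⟨x⟩ = 0.81967 and ⟨x²⟩ = 0.80623.
(Δx)² = 0.80623 − (0.81967)² = 0.13437.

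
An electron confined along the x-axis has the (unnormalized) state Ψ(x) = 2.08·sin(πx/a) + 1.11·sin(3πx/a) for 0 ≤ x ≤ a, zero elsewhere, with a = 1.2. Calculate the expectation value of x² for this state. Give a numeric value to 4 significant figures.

0.4669

⟨x²⟩ = ∫ x²·|Ψ|² dx / ∫|Ψ|² dx (integrals over the domain).
On 0 ≤ x ≤ a (j ≠ l): ∫sin²(jπx/a) dx = a/2, ∫sin(jπx/a)·sin(lπx/a) dx = 0; diagonal moments ∫x·sin²(jπx/a) dx = a²/4, ∫x²·sin²(jπx/a) dx = a³·(1/6 − 1/(4j²π²)); cross terms ∫x·sin(jπx/a)·sin(lπx/a) dx = 0 for j + l even and −4jla²/(π²(j² − l²)²) for j + l odd, ∫x²·sin(jπx/a)·sin(lπx/a) dx = (−1)^(j+l)·4jla³/(π²(j² − l²)²); higher powers the same way via product-to-sum and parts.
State is unnormalized: ∫|Ψ|² dx = 3.3351, and ∫Ψ*·x²·Ψ dx = 1.5571, so ⟨x²⟩ = 1.5571 / 3.3351.
⟨x²⟩ = 0.46687.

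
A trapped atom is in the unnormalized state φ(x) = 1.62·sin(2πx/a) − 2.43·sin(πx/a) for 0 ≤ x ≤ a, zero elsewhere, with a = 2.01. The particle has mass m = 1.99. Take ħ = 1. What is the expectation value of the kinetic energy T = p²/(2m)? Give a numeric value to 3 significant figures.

1.18

T = −(ħ²/2m) d²/dx², so ⟨T⟩ = −(ħ²/2m) ∫ φ*·φ'' dx / ∫|φ|² dx; with m = 1.99.
d²/dx² sin(jπx/a) = −(jπ/a)²·sin(jπx/a); on 0 ≤ x ≤ a, ∫sin²(jπx/a) dx = a/2 and ∫sin(jπx/a)·sin(lπx/a) dx = 0 for j ≠ l, so only diagonal terms survive in ∫|φ|² and ∫φ·φ″; ∫φ·φ′ dx = [φ²/2] between the walls = 0.
State is unnormalized: ∫|φ|² dx = 8.5719, and ∫φ*·(−ħ²/2m · φ'') dx = 10.118, so ⟨T⟩ = 10.118 / 8.5719.
⟨T⟩ = 1.1804.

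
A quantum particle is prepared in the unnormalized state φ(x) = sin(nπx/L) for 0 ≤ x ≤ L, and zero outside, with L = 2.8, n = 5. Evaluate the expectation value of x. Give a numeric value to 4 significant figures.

⟨x⟩ = ∫ x·|φ|² dx / ∫|φ|² dx (integrals over the domain).
With sin²θ = (1 − cos2θ)/2 on 0 ≤ x ≤ L: ∫sin²(nπx/L) dx = L/2, ∫x·sin²(nπx/L) dx = L²/4, ∫x²·sin²(nπx/L) dx = L³·(1/6 − 1/(4n²π²)); higher powers xᵏ the same way, integrating xᵏ·cos(2nπx/L) by parts.
State is unnormalized: ∫|φ|² dx = 1.4000, and ∫φ*·x·φ dx = 1.9600, so ⟨x⟩ = 1.9600 / 1.4000.
⟨x⟩ = 1.4000.

1.400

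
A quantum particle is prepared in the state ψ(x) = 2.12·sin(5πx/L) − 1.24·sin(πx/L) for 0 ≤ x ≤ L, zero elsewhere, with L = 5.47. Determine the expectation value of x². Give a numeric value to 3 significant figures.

9.36

⟨x²⟩ = ∫ x²·|ψ|² dx / ∫|ψ|² dx (integrals over the domain).
On 0 ≤ x ≤ L (j ≠ l): ∫sin²(jπx/L) dx = L/2, ∫sin(jπx/L)·sin(lπx/L) dx = 0; diagonal moments ∫x·sin²(jπx/L) dx = L²/4, ∫x²·sin²(jπx/L) dx = L³·(1/6 − 1/(4j²π²)); cross terms ∫x·sin(jπx/L)·sin(lπx/L) dx = 0 for j + l even and −4jlL²/(π²(j² − l²)²) for j + l odd, ∫x²·sin(jπx/L)·sin(lπx/L) dx = (−1)^(j+l)·4jlL³/(π²(j² − l²)²); higher powers the same way via product-to-sum and parts.
State is unnormalized: ∫|ψ|² dx = 16.498, and ∫ψ*·x²·ψ dx = 154.39, so ⟨x²⟩ = 154.39 / 16.498.
⟨x²⟩ = 9.3586.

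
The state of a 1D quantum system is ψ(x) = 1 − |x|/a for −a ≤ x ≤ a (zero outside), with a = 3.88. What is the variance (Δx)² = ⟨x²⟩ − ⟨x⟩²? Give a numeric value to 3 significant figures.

Compute ⟨x⟩ and ⟨x²⟩ separately, then (Δx)² = ⟨x²⟩ − ⟨x⟩².
ψ is even, so ∫ over [−a, a] = 2∫₀ᵃ with ψ = 1 − x/a there: ∫₀ᵃ (1 − x/a)² dx = a/3, ∫₀ᵃ x²(1 − x/a)² dx = a³/30, ∫₀ᵃ x⁴(1 − x/a)² dx = a⁵/105.
Normalization: ∫|ψ|² dx = 2.5867.
⟨x⟩ = 0.0000 and ⟨x²⟩ = 1.5054.
(Δx)² = 1.5054 − (0.0000)² = 1.5054.

1.51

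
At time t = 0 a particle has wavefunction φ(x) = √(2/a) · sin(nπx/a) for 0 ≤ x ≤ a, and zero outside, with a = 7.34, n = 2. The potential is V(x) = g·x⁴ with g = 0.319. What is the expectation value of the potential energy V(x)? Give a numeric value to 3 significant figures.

163.

⟨V⟩ = ∫ V(x)·|φ|² dx.
With sin²θ = (1 − cos2θ)/2 on 0 ≤ x ≤ a: ∫sin²(nπx/a) dx = a/2, ∫x·sin²(nπx/a) dx = a²/4, ∫x²·sin²(nπx/a) dx = a³·(1/6 − 1/(4n²π²)); higher powers xᵏ the same way, integrating xᵏ·cos(2nπx/a) by parts.
⟨V⟩ = 162.62.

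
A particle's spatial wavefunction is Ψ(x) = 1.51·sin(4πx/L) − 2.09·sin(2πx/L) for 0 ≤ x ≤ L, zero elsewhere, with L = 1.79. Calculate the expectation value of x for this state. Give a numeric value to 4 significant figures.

0.8950

⟨x⟩ = ∫ x·|Ψ|² dx / ∫|Ψ|² dx (integrals over the domain).
On 0 ≤ x ≤ L (j ≠ l): ∫sin²(jπx/L) dx = L/2, ∫sin(jπx/L)·sin(lπx/L) dx = 0; diagonal moments ∫x·sin²(jπx/L) dx = L²/4, ∫x²·sin²(jπx/L) dx = L³·(1/6 − 1/(4j²π²)); cross terms ∫x·sin(jπx/L)·sin(lπx/L) dx = 0 for j + l even and −4jlL²/(π²(j² − l²)²) for j + l odd, ∫x²·sin(jπx/L)·sin(lπx/L) dx = (−1)^(j+l)·4jlL³/(π²(j² − l²)²); higher powers the same way via product-to-sum and parts.
State is unnormalized: ∫|Ψ|² dx = 5.9501, and ∫Ψ*·x·Ψ dx = 5.3254, so ⟨x⟩ = 5.3254 / 5.9501.
⟨x⟩ = 0.89500.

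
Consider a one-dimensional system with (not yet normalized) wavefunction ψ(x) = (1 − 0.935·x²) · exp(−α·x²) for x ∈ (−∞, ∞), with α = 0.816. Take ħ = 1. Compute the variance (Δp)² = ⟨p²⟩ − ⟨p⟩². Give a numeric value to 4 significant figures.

Compute ⟨p⟩ and ⟨p²⟩ separately; (Δp)² = ⟨p²⟩ − ⟨p⟩².
Expand each integrand as polynomial × e^(−2αx²) and use ∫x^(2j)·e^(−2αx²) dx = (2j−1)!!/(4α)^j · √(π/(2α)), odd powers → 0; here √(π/(2α)) = 1.3874. Differentiate with the product rule, d/dx e^(−αx²) = −2αx·e^(−αx²).
Normalization: ∫|ψ|² dx = 0.93411.
⟨p⟩ = 0.0000 and ⟨p²⟩ = 2.6026.
(Δp)² = 2.6026 − (0.0000)² = 2.6026.

2.603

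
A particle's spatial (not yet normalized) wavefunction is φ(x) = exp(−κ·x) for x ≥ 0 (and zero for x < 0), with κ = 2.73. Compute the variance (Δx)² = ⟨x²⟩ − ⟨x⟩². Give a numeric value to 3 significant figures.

0.0335

Compute ⟨x⟩ and ⟨x²⟩ separately, then (Δx)² = ⟨x²⟩ − ⟨x⟩².
Every integrand reduces to terms xʲ·e^(−2κx) on [0, ∞); use ∫₀^∞ xʲ·e^(−2κx) dx = j!/(2κ)^(j+1).
Normalization: ∫|φ|² dx = 0.18315.
⟨x⟩ = 0.18315 and ⟨x²⟩ = 0.067088.
(Δx)² = 0.067088 − (0.18315)² = 0.033544.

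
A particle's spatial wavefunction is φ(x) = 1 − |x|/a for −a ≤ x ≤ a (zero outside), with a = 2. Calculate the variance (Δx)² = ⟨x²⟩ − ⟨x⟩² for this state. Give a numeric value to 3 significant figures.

0.400

Compute ⟨x⟩ and ⟨x²⟩ separately, then (Δx)² = ⟨x²⟩ − ⟨x⟩².
φ is even, so ∫ over [−a, a] = 2∫₀ᵃ with φ = 1 − x/a there: ∫₀ᵃ (1 − x/a)² dx = a/3, ∫₀ᵃ x²(1 − x/a)² dx = a³/30, ∫₀ᵃ x⁴(1 − x/a)² dx = a⁵/105.
Normalization: ∫|φ|² dx = 1.3333.
⟨x⟩ = 0.0000 and ⟨x²⟩ = 0.40000.
(Δx)² = 0.40000 − (0.0000)² = 0.40000.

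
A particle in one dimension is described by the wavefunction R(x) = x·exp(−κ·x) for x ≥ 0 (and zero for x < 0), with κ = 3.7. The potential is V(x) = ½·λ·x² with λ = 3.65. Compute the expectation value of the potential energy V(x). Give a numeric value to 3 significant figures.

⟨V⟩ = ∫ V(x)·|R|² dx / ∫|R|² dx.
Every integrand reduces to terms xʲ·e^(−2κx) on [0, ∞); use ∫₀^∞ xʲ·e^(−2κx) dx = j!/(2κ)^(j+1).
State is unnormalized: ∫|R|² dx = 0.0049355, and ∫R*·V(x)·R dx = 0.0019739, so ⟨V⟩ = 0.0019739 / 0.0049355.
⟨V⟩ = 0.39993.

0.400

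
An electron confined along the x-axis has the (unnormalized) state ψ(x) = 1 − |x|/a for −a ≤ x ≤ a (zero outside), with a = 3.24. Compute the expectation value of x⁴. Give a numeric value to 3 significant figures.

⟨x⁴⟩ = ∫ x⁴·|ψ|² dx / ∫|ψ|² dx (integrals over the domain).
ψ is even, so ∫ over [−a, a] = 2∫₀ᵃ with ψ = 1 − x/a there: ∫₀ᵃ (1 − x/a)² dx = a/3, ∫₀ᵃ x²(1 − x/a)² dx = a³/30, ∫₀ᵃ x⁴(1 − x/a)² dx = a⁵/105.
State is unnormalized: ∫|ψ|² dx = 2.1600, and ∫ψ*·x⁴·ψ dx = 6.8009, so ⟨x⁴⟩ = 6.8009 / 2.1600.
⟨x⁴⟩ = 3.1486.

3.15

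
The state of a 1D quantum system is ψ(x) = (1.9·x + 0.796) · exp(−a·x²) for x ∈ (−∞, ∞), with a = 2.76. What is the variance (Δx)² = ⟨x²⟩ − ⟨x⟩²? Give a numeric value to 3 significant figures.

Compute ⟨x⟩ and ⟨x²⟩ separately, then (Δx)² = ⟨x²⟩ − ⟨x⟩².
Expand each integrand as polynomial × e^(−2ax²) and use ∫x^(2j)·e^(−2ax²) dx = (2j−1)!!/(4a)^j · √(π/(2a)), odd powers → 0; here √(π/(2a)) = 0.75441.
Normalization: ∫|ψ|² dx = 0.72469.
⟨x⟩ = 0.28522 and ⟨x²⟩ = 0.15225.
(Δx)² = 0.15225 − (0.28522)² = 0.070896.

0.0709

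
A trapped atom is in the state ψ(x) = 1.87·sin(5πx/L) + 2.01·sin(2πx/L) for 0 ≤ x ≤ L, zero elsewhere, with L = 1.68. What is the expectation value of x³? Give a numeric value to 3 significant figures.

⟨x³⟩ = ∫ x³·|ψ|² dx / ∫|ψ|² dx (integrals over the domain).
On 0 ≤ x ≤ L (j ≠ l): ∫sin²(jπx/L) dx = L/2, ∫sin(jπx/L)·sin(lπx/L) dx = 0; diagonal moments ∫x·sin²(jπx/L) dx = L²/4, ∫x²·sin²(jπx/L) dx = L³·(1/6 − 1/(4j²π²)); cross terms ∫x·sin(jπx/L)·sin(lπx/L) dx = 0 for j + l even and −4jlL²/(π²(j² − l²)²) for j + l odd, ∫x²·sin(jπx/L)·sin(lπx/L) dx = (−1)^(j+l)·4jlL³/(π²(j² − l²)²); higher powers the same way via product-to-sum and parts.
State is unnormalized: ∫|ψ|² dx = 6.3311, and ∫ψ*·x³·ψ dx = 6.3754, so ⟨x³⟩ = 6.3754 / 6.3311.
⟨x³⟩ = 1.0070.

1.01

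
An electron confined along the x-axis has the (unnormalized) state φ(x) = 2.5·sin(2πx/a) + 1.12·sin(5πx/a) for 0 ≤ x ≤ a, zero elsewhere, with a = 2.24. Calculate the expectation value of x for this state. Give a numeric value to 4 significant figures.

⟨x⟩ = ∫ x·|φ|² dx / ∫|φ|² dx (integrals over the domain).
On 0 ≤ x ≤ a (j ≠ l): ∫sin²(jπx/a) dx = a/2, ∫sin(jπx/a)·sin(lπx/a) dx = 0; diagonal moments ∫x·sin²(jπx/a) dx = a²/4, ∫x²·sin²(jπx/a) dx = a³·(1/6 − 1/(4j²π²)); cross terms ∫x·sin(jπx/a)·sin(lπx/a) dx = 0 for j + l even and −4jla²/(π²(j² − l²)²) for j + l odd, ∫x²·sin(jπx/a)·sin(lπx/a) dx = (−1)^(j+l)·4jla³/(π²(j² − l²)²); higher powers the same way via product-to-sum and parts.
State is unnormalized: ∫|φ|² dx = 8.4049, and ∫φ*·x·φ dx = 9.1553, so ⟨x⟩ = 9.1553 / 8.4049.
⟨x⟩ = 1.0893.

1.089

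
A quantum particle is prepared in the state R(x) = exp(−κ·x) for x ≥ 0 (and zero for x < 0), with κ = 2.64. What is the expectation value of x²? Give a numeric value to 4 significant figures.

0.07174

⟨x²⟩ = ∫ x²·|R|² dx / ∫|R|² dx (integrals over the domain).
Every integrand reduces to terms xʲ·e^(−2κx) on [0, ∞); use ∫₀^∞ xʲ·e^(−2κx) dx = j!/(2κ)^(j+1).
State is unnormalized: ∫|R|² dx = 0.18939, and ∫R*·x²·R dx = 0.013587, so ⟨x²⟩ = 0.013587 / 0.18939.
⟨x²⟩ = 0.071740.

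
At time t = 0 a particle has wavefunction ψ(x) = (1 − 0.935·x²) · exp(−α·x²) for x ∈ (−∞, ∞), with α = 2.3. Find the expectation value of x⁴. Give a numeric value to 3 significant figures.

0.0148

⟨x⁴⟩ = ∫ x⁴·|ψ|² dx / ∫|ψ|² dx (integrals over the domain).
Expand each integrand as polynomial × e^(−2αx²) and use ∫x^(2j)·e^(−2αx²) dx = (2j−1)!!/(4α)^j · √(π/(2α)), odd powers → 0; here √(π/(2α)) = 0.82641.
State is unnormalized: ∫|ψ|² dx = 0.68404, and ∫ψ*·x⁴·ψ dx = 0.010111, so ⟨x⁴⟩ = 0.010111 / 0.68404.
⟨x⁴⟩ = 0.014782.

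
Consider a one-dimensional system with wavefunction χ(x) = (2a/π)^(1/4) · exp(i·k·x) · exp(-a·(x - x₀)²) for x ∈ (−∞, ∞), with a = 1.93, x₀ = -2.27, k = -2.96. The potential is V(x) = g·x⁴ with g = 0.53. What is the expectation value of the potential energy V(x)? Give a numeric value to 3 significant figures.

⟨V⟩ = ∫ V(x)·|χ|² dx.
Gaussian moments (u = x − x₀): ∫u^(2j)·e^(−2au²) du = (2j−1)!!/(4a)^j · √(π/(2a)), odd powers integrate to 0; here √(π/(2a)) = 0.90216.
⟨V⟩ = 16.222.

16.2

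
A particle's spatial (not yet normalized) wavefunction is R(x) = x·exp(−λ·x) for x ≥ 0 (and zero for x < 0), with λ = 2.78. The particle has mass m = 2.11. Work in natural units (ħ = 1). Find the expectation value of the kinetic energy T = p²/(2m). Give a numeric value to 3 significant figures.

T = −(ħ²/2m) d²/dx², so ⟨T⟩ = −(ħ²/2m) ∫ R*·R'' dx / ∫|R|² dx; with m = 2.11.
Differentiate x·exp(−λ·x) with the product rule; every integrand then reduces to terms xʲ·e^(−2λx) on [0, ∞), with ∫₀^∞ xʲ·e^(−2λx) dx = j!/(2λ)^(j+1).
State is unnormalized: ∫|R|² dx = 0.011636, and ∫R*·(−ħ²/2m · R'') dx = 0.021310, so ⟨T⟩ = 0.021310 / 0.011636.
⟨T⟩ = 1.8314.

1.83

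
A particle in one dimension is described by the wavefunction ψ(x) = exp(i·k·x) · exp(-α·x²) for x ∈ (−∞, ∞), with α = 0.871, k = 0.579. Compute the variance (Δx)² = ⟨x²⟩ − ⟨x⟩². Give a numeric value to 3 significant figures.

0.287

Compute ⟨x⟩ and ⟨x²⟩ separately, then (Δx)² = ⟨x²⟩ − ⟨x⟩².
Gaussian moments: ∫x^(2j)·e^(−2αx²) dx = (2j−1)!!/(4α)^j · √(π/(2α)), odd powers integrate to 0; here √(π/(2α)) = 1.3429.
Normalization: ∫|ψ|² dx = 1.3429.
⟨x⟩ = 0.0000 and ⟨x²⟩ = 0.28703.
(Δx)² = 0.28703 − (0.0000)² = 0.28703.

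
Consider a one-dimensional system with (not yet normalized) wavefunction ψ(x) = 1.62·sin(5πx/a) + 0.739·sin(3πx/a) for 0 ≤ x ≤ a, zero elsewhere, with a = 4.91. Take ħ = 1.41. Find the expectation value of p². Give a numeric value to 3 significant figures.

18.1

p² ψ = −ħ² d²ψ/dx²; ⟨p²⟩ = −ħ² ∫ ψ*·ψ'' dx / ∫|ψ|² dx.
d²/dx² sin(jπx/a) = −(jπ/a)²·sin(jπx/a); on 0 ≤ x ≤ a, ∫sin²(jπx/a) dx = a/2 and ∫sin(jπx/a)·sin(lπx/a) dx = 0 for j ≠ l, so only diagonal terms survive in ∫|ψ|² and ∫ψ·ψ″; ∫ψ·ψ′ dx = [ψ²/2] between the walls = 0.
State is unnormalized: ∫|ψ|² dx = 7.7836, and ∫ψ*·(−ħ² ψ'') dx = 140.92, so ⟨p²⟩ = 140.92 / 7.7836.
⟨p²⟩ = 18.105.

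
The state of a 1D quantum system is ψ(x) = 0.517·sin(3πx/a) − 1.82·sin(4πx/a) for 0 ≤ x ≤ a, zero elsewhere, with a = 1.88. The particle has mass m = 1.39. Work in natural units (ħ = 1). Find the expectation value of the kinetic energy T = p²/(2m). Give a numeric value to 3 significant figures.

15.5

T = −(ħ²/2m) d²/dx², so ⟨T⟩ = −(ħ²/2m) ∫ ψ*·ψ'' dx / ∫|ψ|² dx; with m = 1.39.
d²/dx² sin(jπx/a) = −(jπ/a)²·sin(jπx/a); on 0 ≤ x ≤ a, ∫sin²(jπx/a) dx = a/2 and ∫sin(jπx/a)·sin(lπx/a) dx = 0 for j ≠ l, so only diagonal terms survive in ∫|ψ|² and ∫ψ·ψ″; ∫ψ·ψ′ dx = [ψ²/2] between the walls = 0.
State is unnormalized: ∫|ψ|² dx = 3.3649, and ∫ψ*·(−ħ²/2m · ψ'') dx = 52.313, so ⟨T⟩ = 52.313 / 3.3649.
⟨T⟩ = 15.547.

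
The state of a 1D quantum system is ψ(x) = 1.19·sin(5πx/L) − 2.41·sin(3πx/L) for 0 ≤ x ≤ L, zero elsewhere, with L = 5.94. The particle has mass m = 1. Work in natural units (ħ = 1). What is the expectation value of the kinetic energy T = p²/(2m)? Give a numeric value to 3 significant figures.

T = −(ħ²/2m) d²/dx², so ⟨T⟩ = −(ħ²/2m) ∫ ψ*·ψ'' dx / ∫|ψ|² dx; with m = 1.
d²/dx² sin(jπx/L) = −(jπ/L)²·sin(jπx/L); on 0 ≤ x ≤ L, ∫sin²(jπx/L) dx = L/2 and ∫sin(jπx/L)·sin(lπx/L) dx = 0 for j ≠ l, so only diagonal terms survive in ∫|ψ|² and ∫ψ·ψ″; ∫ψ·ψ′ dx = [ψ²/2] between the walls = 0.
State is unnormalized: ∫|ψ|² dx = 21.456, and ∫ψ*·(−ħ²/2m · ψ'') dx = 36.419, so ⟨T⟩ = 36.419 / 21.456.
⟨T⟩ = 1.6974.

1.70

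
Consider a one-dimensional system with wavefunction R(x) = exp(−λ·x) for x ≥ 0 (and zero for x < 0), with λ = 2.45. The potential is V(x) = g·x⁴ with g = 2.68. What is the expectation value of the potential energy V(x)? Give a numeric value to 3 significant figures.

⟨V⟩ = ∫ V(x)·|R|² dx / ∫|R|² dx.
Every integrand reduces to terms xʲ·e^(−2λx) on [0, ∞); use ∫₀^∞ xʲ·e^(−2λx) dx = j!/(2λ)^(j+1).
State is unnormalized: ∫|R|² dx = 0.20408, and ∫R*·V(x)·R dx = 0.022770, so ⟨V⟩ = 0.022770 / 0.20408.
⟨V⟩ = 0.11157.

0.112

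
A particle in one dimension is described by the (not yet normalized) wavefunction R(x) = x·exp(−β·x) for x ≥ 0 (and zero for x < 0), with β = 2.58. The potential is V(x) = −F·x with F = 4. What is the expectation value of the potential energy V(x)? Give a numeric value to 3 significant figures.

-2.33

⟨V⟩ = ∫ V(x)·|R|² dx / ∫|R|² dx.
Every integrand reduces to terms xʲ·e^(−2βx) on [0, ∞); use ∫₀^∞ xʲ·e^(−2βx) dx = j!/(2β)^(j+1).
State is unnormalized: ∫|R|² dx = 0.014557, and ∫R*·V(x)·R dx = -0.033854, so ⟨V⟩ = -0.033854 / 0.014557.
⟨V⟩ = -2.3256.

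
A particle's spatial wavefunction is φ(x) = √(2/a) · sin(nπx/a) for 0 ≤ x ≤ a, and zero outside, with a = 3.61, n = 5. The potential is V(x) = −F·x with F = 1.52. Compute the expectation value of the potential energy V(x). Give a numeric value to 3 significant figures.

⟨V⟩ = ∫ V(x)·|φ|² dx.
With sin²θ = (1 − cos2θ)/2 on 0 ≤ x ≤ a: ∫sin²(nπx/a) dx = a/2, ∫x·sin²(nπx/a) dx = a²/4, ∫x²·sin²(nπx/a) dx = a³·(1/6 − 1/(4n²π²)); higher powers xᵏ the same way, integrating xᵏ·cos(2nπx/a) by parts.
⟨V⟩ = -2.7436.

-2.74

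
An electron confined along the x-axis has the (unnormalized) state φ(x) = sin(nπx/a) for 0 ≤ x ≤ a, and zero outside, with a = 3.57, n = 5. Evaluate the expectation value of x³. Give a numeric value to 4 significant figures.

⟨x³⟩ = ∫ x³·|φ|² dx / ∫|φ|² dx (integrals over the domain).
With sin²θ = (1 − cos2θ)/2 on 0 ≤ x ≤ a: ∫sin²(nπx/a) dx = a/2, ∫x·sin²(nπx/a) dx = a²/4, ∫x²·sin²(nπx/a) dx = a³·(1/6 − 1/(4n²π²)); higher powers xᵏ the same way, integrating xᵏ·cos(2nπx/a) by parts.
State is unnormalized: ∫|φ|² dx = 1.7850, and ∫φ*·x³·φ dx = 20.057, so ⟨x³⟩ = 20.057 / 1.7850.
⟨x³⟩ = 11.237.

11.24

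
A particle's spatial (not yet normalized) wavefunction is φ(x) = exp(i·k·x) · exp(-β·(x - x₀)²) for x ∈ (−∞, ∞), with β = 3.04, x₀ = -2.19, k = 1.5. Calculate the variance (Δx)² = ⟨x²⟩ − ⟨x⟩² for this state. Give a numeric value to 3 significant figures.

Compute ⟨x⟩ and ⟨x²⟩ separately, then (Δx)² = ⟨x²⟩ − ⟨x⟩².
Gaussian moments (u = x − x₀): ∫u^(2j)·e^(−2βu²) du = (2j−1)!!/(4β)^j · √(π/(2β)), odd powers integrate to 0; here √(π/(2β)) = 0.71882.
Normalization: ∫|φ|² dx = 0.71882.
⟨x⟩ = -2.1900 and ⟨x²⟩ = 4.8783.
(Δx)² = 4.8783 − (-2.1900)² = 0.082237.

0.0822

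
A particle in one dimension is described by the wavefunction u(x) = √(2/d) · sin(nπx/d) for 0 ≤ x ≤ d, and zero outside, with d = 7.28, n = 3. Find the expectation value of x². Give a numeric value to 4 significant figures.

17.37

⟨x²⟩ = ∫ x²·|u|² dx (integrals over the domain).
With sin²θ = (1 − cos2θ)/2 on 0 ≤ x ≤ d: ∫sin²(nπx/d) dx = d/2, ∫x·sin²(nπx/d) dx = d²/4, ∫x²·sin²(nπx/d) dx = d³·(1/6 − 1/(4n²π²)); higher powers xᵏ the same way, integrating xᵏ·cos(2nπx/d) by parts.
⟨x²⟩ = 17.368.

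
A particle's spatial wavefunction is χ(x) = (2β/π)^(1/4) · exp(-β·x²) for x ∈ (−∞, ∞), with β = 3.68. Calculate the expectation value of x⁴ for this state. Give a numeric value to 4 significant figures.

0.01385

⟨x⁴⟩ = ∫ x⁴·|χ|² dx (integrals over the domain).
Gaussian moments: ∫x^(2j)·e^(−2βx²) dx = (2j−1)!!/(4β)^j · √(π/(2β)), odd powers integrate to 0; here √(π/(2β)) = 0.65334.
⟨x⁴⟩ = 0.013845.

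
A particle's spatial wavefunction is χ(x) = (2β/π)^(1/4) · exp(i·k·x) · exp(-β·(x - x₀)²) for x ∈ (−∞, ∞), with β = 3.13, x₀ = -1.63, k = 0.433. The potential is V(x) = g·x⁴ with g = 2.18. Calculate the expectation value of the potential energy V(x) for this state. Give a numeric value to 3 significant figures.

⟨V⟩ = ∫ V(x)·|χ|² dx.
Gaussian moments (u = x − x₀): ∫u^(2j)·e^(−2βu²) du = (2j−1)!!/(4β)^j · √(π/(2β)), odd powers integrate to 0; here √(π/(2β)) = 0.70842.
⟨V⟩ = 18.206.

18.2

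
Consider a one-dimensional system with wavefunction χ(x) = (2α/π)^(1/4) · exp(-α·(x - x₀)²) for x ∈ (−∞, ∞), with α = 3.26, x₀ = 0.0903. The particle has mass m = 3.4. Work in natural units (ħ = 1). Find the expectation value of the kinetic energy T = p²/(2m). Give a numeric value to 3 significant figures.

T = −(ħ²/2m) d²/dx², so ⟨T⟩ = −(ħ²/2m) ∫ χ*·χ'' dx; with m = 3.4.
Gaussian moments (u = x − x₀): ∫u^(2j)·e^(−2αu²) du = (2j−1)!!/(4α)^j · √(π/(2α)), odd powers integrate to 0; here √(π/(2α)) = 0.69415. Derivatives: d/dx e^(−αu²) = −2αu·e^(−αu²), d²/dx² e^(−αu²) = (4α²u² − 2α)·e^(−αu²).
⟨T⟩ = 0.47941.

0.479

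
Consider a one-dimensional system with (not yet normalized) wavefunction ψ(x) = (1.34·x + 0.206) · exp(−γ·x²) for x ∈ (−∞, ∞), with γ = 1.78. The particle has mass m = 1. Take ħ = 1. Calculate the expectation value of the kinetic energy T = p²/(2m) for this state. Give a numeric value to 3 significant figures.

2.41

T = −(ħ²/2m) d²/dx², so ⟨T⟩ = −(ħ²/2m) ∫ ψ*·ψ'' dx / ∫|ψ|² dx; with m = 1.
Expand each integrand as polynomial × e^(−2γx²) and use ∫x^(2j)·e^(−2γx²) dx = (2j−1)!!/(4γ)^j · √(π/(2γ)), odd powers → 0; here √(π/(2γ)) = 0.93940. Differentiate with the product rule, d/dx e^(−γx²) = −2γx·e^(−γx²).
State is unnormalized: ∫|ψ|² dx = 0.27677, and ∫ψ*·(−ħ²/2m · ψ'') dx = 0.66802, so ⟨T⟩ = 0.66802 / 0.27677.
⟨T⟩ = 2.4136.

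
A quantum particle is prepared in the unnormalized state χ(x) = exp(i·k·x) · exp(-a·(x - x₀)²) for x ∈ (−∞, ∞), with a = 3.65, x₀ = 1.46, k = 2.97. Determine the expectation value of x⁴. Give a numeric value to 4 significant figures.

⟨x⁴⟩ = ∫ x⁴·|χ|² dx / ∫|χ|² dx (integrals over the domain).
Gaussian moments (u = x − x₀): ∫u^(2j)·e^(−2au²) du = (2j−1)!!/(4a)^j · √(π/(2a)), odd powers integrate to 0; here √(π/(2a)) = 0.65601.
State is unnormalized: ∫|χ|² dx = 0.65601, and ∫χ*·x⁴·χ dx = 3.5646, so ⟨x⁴⟩ = 3.5646 / 0.65601.
⟨x⁴⟩ = 5.4338.

5.434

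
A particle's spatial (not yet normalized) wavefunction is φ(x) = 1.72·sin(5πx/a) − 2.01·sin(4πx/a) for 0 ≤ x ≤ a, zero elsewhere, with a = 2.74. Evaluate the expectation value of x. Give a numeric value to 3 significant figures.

⟨x⟩ = ∫ x·|φ|² dx / ∫|φ|² dx (integrals over the domain).
On 0 ≤ x ≤ a (j ≠ l): ∫sin²(jπx/a) dx = a/2, ∫sin(jπx/a)·sin(lπx/a) dx = 0; diagonal moments ∫x·sin²(jπx/a) dx = a²/4, ∫x²·sin²(jπx/a) dx = a³·(1/6 − 1/(4j²π²)); cross terms ∫x·sin(jπx/a)·sin(lπx/a) dx = 0 for j + l even and −4jla²/(π²(j² − l²)²) for j + l odd, ∫x²·sin(jπx/a)·sin(lπx/a) dx = (−1)^(j+l)·4jla³/(π²(j² − l²)²); higher powers the same way via product-to-sum and parts.
State is unnormalized: ∫|φ|² dx = 9.5879, and ∫φ*·x·φ dx = 18.330, so ⟨x⟩ = 18.330 / 9.5879.
⟨x⟩ = 1.9118.

1.91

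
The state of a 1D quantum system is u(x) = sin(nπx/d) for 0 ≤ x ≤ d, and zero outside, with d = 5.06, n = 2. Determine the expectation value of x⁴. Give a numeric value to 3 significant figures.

115.

⟨x⁴⟩ = ∫ x⁴·|u|² dx / ∫|u|² dx (integrals over the domain).
With sin²θ = (1 − cos2θ)/2 on 0 ≤ x ≤ d: ∫sin²(nπx/d) dx = d/2, ∫x·sin²(nπx/d) dx = d²/4, ∫x²·sin²(nπx/d) dx = d³·(1/6 − 1/(4n²π²)); higher powers xᵏ the same way, integrating xᵏ·cos(2nπx/d) by parts.
State is unnormalized: ∫|u|² dx = 2.5300, and ∫u*·x⁴·u dx = 291.29, so ⟨x⁴⟩ = 291.29 / 2.5300.
⟨x⁴⟩ = 115.13.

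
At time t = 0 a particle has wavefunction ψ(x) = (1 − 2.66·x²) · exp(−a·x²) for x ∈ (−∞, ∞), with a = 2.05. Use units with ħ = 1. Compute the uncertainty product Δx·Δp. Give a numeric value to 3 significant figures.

0.921

Δx = √(⟨x²⟩−⟨x⟩²), Δp = √(⟨p²⟩−⟨p⟩²).
Expand each integrand as polynomial × e^(−2ax²) and use ∫x^(2j)·e^(−2ax²) dx = (2j−1)!!/(4a)^j · √(π/(2a)), odd powers → 0; here √(π/(2a)) = 0.87535. Differentiate with the product rule, d/dx e^(−ax²) = −2ax·e^(−ax²).
Normalization: ∫|ψ|² dx = 0.58378.
⟨x⟩ = 0.0000, ⟨x²⟩ = 0.11559 ⇒ Δx = 0.33998.
⟨p⟩ = 0.0000, ⟨p²⟩ = 7.3324 ⇒ Δp = 2.7078.
Δx·Δp = 0.92061.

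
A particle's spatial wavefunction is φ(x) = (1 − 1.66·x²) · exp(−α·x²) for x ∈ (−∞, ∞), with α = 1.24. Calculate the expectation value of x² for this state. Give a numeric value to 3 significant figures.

0.203

⟨x²⟩ = ∫ x²·|φ|² dx / ∫|φ|² dx (integrals over the domain).
Expand each integrand as polynomial × e^(−2αx²) and use ∫x^(2j)·e^(−2αx²) dx = (2j−1)!!/(4α)^j · √(π/(2α)), odd powers → 0; here √(π/(2α)) = 1.1255.
State is unnormalized: ∫|φ|² dx = 0.75035, and ∫φ*·x²·φ dx = 0.15250, so ⟨x²⟩ = 0.15250 / 0.75035.
⟨x²⟩ = 0.20325.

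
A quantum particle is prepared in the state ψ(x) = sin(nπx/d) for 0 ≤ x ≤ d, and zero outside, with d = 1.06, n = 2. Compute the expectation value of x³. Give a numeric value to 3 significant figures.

⟨x³⟩ = ∫ x³·|ψ|² dx / ∫|ψ|² dx (integrals over the domain).
With sin²θ = (1 − cos2θ)/2 on 0 ≤ x ≤ d: ∫sin²(nπx/d) dx = d/2, ∫x·sin²(nπx/d) dx = d²/4, ∫x²·sin²(nπx/d) dx = d³·(1/6 − 1/(4n²π²)); higher powers xᵏ the same way, integrating xᵏ·cos(2nπx/d) by parts.
State is unnormalized: ∫|ψ|² dx = 0.53000, and ∫ψ*·x³·ψ dx = 0.14582, so ⟨x³⟩ = 0.14582 / 0.53000.
⟨x³⟩ = 0.27513.

0.275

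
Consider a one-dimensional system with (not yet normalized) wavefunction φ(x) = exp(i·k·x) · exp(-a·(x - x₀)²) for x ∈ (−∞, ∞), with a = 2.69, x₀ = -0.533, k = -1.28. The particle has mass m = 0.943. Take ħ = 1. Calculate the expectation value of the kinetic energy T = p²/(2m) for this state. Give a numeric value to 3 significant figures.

2.30

T = −(ħ²/2m) d²/dx², so ⟨T⟩ = −(ħ²/2m) ∫ φ*·φ'' dx / ∫|φ|² dx; with m = 0.943.
Gaussian moments (u = x − x₀): ∫u^(2j)·e^(−2au²) du = (2j−1)!!/(4a)^j · √(π/(2a)), odd powers integrate to 0; here √(π/(2a)) = 0.76416. Derivatives: φ′ = (ik − 2au)·φ, φ″ = ((ik − 2au)² − 2a)·φ; the odd-in-u pieces drop out.
State is unnormalized: ∫|φ|² dx = 0.76416, and ∫φ*·(−ħ²/2m · φ'') dx = 1.7538, so ⟨T⟩ = 1.7538 / 0.76416.
⟨T⟩ = 2.2950.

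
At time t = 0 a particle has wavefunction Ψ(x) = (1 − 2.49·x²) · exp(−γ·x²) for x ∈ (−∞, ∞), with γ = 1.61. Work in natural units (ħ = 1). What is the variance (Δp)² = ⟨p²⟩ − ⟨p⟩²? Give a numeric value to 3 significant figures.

6.72

Compute ⟨p⟩ and ⟨p²⟩ separately; (Δp)² = ⟨p²⟩ − ⟨p⟩².
Expand each integrand as polynomial × e^(−2γx²) and use ∫x^(2j)·e^(−2γx²) dx = (2j−1)!!/(4γ)^j · √(π/(2γ)), odd powers → 0; here √(π/(2γ)) = 0.98775. Differentiate with the product rule, d/dx e^(−γx²) = −2γx·e^(−γx²).
Normalization: ∫|Ψ|² dx = 0.66692.
⟨p⟩ = 0.0000 and ⟨p²⟩ = 6.7237.
(Δp)² = 6.7237 − (0.0000)² = 6.7237.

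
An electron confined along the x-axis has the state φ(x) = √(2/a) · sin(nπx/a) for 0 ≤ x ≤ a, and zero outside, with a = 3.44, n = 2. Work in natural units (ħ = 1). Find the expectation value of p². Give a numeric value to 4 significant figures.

p² φ = −ħ² d²φ/dx²; ⟨p²⟩ = −ħ² ∫ φ*·φ'' dx.
d/dx sin(nπx/a) = (nπ/a)·cos(nπx/a) and d²/dx² sin(nπx/a) = −(nπ/a)²·sin(nπx/a); on 0 ≤ x ≤ a, ∫sin²(nπx/a) dx = a/2 and ∫sin(nπx/a)·cos(nπx/a) dx = 0.
⟨p²⟩ = 3.3361.

3.336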